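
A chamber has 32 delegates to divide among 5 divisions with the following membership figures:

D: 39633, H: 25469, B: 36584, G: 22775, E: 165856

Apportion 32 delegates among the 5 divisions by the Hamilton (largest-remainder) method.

D 4; H 3; B 4; G 3; E 18

Total 290317; standard divisor 290317/32 ≈ 9072.406.
Standard quotas: D 4.3685, H 2.8073, B 4.0324, G 2.5104, E 18.2814.
Lower quotas: D 4, H 2, B 4, G 2, E 18 (sum 30, leaving 2 seats).
Remainders in descending order: H 0.8073, G 0.5104, D 0.3685, E 0.2814, B 0.0324.
The surplus seats go to H, G.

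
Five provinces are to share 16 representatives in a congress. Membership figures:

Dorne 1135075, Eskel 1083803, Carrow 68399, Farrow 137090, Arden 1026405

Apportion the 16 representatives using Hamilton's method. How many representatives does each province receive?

The standard divisor is 3450772/16 ≈ 215673.25.
Standard quotas: Dorne 5.2629, Eskel 5.0252, Carrow 0.3171, Farrow 0.6356, Arden 4.7591.
Lower quotas: Dorne 5, Eskel 5, Carrow 0, Farrow 0, Arden 4 (sum 14, leaving 2 seats).
Remainders in descending order: Arden 0.7591, Farrow 0.6356, Carrow 0.3171, Dorne 0.2629, Eskel 0.0252.
Largest remainders: Arden, Farrow receive the extra seats.

Dorne 5; Eskel 5; Carrow 0; Farrow 1; Arden 5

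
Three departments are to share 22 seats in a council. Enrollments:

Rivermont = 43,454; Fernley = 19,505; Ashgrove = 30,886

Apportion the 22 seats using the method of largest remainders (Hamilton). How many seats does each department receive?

Total 93845; standard divisor 93845/22 ≈ 4265.682.
Standard quotas: Rivermont 10.1869, Fernley 4.5725, Ashgrove 7.2406.
Lower quotas: Rivermont 10, Fernley 4, Ashgrove 7 (sum 21, leaving 1 seat).
Remainders in descending order: Fernley 0.5725, Ashgrove 0.2406, Rivermont 0.1869.
Largest remainder: Fernley receives the extra seat.

Rivermont 10, Fernley 5, Ashgrove 7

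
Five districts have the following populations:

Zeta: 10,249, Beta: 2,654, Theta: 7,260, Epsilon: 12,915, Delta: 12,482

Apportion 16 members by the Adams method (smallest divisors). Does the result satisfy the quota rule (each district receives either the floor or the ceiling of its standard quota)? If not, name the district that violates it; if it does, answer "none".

Standard quotas: Zeta 3.599, Beta 0.932, Theta 2.550, Epsilon 4.536, Delta 4.383.
Adams allocation: Zeta 4, Beta 1, Theta 3, Epsilon 4, Delta 4.
Every allocation lies between the lower and upper quota.

none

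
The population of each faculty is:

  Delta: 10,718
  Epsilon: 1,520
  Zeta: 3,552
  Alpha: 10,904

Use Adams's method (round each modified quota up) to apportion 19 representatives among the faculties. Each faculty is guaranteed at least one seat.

Standard divisor 26694/19 ≈ 1404.947; standard quotas: Delta 7.629, Epsilon 1.082, Zeta 2.528, Alpha 7.761.
Rounding up gives 8, 2, 3, 8 = 21 seats, so the divisor must be adjusted.
With modified divisor 1552.4: modified quotas Delta 6.904, Epsilon 0.979, Zeta 2.288, Alpha 7.024.
Rounding up: Delta 7, Epsilon 1, Zeta 3, Alpha 8 (total 19).

Delta=7, Epsilon=1, Zeta=3, Alpha=8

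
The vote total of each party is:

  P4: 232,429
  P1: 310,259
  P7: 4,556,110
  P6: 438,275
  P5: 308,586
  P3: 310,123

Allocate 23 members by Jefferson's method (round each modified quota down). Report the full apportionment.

Standard divisor 6155782/23 ≈ 267642.696; standard quotas: P4 0.868, P1 1.159, P7 17.023, P6 1.638, P5 1.153, P3 1.159.
Rounding down gives 0, 1, 17, 1, 1, 1 = 21 seats, so the divisor must be adjusted.
With modified divisor 237585: modified quotas P4 0.978, P1 1.306, P7 19.177, P6 1.845, P5 1.299, P3 1.305.
Rounding down: P4 0, P1 1, P7 19, P6 1, P5 1, P3 1 (total 23).

P4 0, P1 1, P7 19, P6 1, P5 1, P3 1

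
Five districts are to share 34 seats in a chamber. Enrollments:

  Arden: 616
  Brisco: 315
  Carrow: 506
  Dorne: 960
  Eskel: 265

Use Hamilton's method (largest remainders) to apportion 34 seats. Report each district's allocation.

Standard divisor: 2662 ÷ 34 ≈ 78.294.
Standard quotas: Arden 7.868, Brisco 4.023, Carrow 6.463, Dorne 12.261, Eskel 3.385.
Lower quotas: Arden 7, Brisco 4, Carrow 6, Dorne 12, Eskel 3 (sum 32, leaving 2 seats).
Remainders in descending order: Arden 0.868, Carrow 0.463, Eskel 0.385, Dorne 0.261, Brisco 0.023.
The surplus seats go to Arden, Carrow.

Arden: 8, Brisco: 4, Carrow: 7, Dorne: 12, Eskel: 3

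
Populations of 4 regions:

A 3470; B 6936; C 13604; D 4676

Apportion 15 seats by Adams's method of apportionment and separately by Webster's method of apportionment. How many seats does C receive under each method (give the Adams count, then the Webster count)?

Adams: A 2, B 4, C 6, D 3.
Webster: A 2, B 4, C 7, D 2.
C gets 6 under Adams and 7 under Webster.

6 and 7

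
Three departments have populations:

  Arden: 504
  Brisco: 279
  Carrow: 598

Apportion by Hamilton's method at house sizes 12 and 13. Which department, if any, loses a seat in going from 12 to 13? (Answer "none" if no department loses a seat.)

Brisco

At 12 seats: Arden 4, Brisco 3, Carrow 5.
At 13 seats: Arden 5, Brisco 2, Carrow 6.
Brisco drops from 3 to 2.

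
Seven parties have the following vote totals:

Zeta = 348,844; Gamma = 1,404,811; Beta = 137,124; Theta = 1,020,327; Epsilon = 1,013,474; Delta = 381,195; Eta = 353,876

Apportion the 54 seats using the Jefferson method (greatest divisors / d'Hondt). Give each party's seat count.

Standard divisor 4659651/54 ≈ 86289.833; standard quotas: Zeta 4.043, Gamma 16.280, Beta 1.589, Theta 11.824, Epsilon 11.745, Delta 4.418, Eta 4.101.
Rounding down gives 4, 16, 1, 11, 11, 4, 4 = 51 seats, so the divisor must be adjusted.
With modified divisor 80600: modified quotas Zeta 4.328, Gamma 17.429, Beta 1.701, Theta 12.659, Epsilon 12.574, Delta 4.729, Eta 4.391.
Rounding down: Zeta 4, Gamma 17, Beta 1, Theta 12, Epsilon 12, Delta 4, Eta 4 (total 54).

Zeta=4; Gamma=17; Beta=1; Theta=12; Epsilon=12; Delta=4; Eta=4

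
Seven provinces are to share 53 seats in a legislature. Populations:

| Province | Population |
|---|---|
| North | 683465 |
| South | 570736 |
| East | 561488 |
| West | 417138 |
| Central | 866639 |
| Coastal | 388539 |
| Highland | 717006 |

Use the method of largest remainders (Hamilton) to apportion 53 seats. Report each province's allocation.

North 9, South 7, East 7, West 5, Central 11, Coastal 5, Highland 9

Total 4205011; standard divisor 4205011/53 ≈ 79339.83.
Standard quotas: North 8.6144, South 7.1936, East 7.0770, West 5.2576, Central 10.9231, Coastal 4.8971, Highland 9.0372.
Lower quotas: North 8, South 7, East 7, West 5, Central 10, Coastal 4, Highland 9 (sum 50, leaving 3 seats).
Remainders in descending order: Central 0.9231, Coastal 0.8971, North 0.6144, West 0.2576, South 0.1936, East 0.0770, Highland 0.0372.
The surplus seats go to Central, Coastal, North.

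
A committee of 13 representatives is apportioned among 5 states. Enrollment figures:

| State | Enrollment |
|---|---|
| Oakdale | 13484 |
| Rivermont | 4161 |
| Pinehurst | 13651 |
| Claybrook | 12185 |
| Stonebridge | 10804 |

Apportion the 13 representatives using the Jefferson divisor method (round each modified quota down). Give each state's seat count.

Oakdale: 3, Rivermont: 1, Pinehurst: 3, Claybrook: 3, Stonebridge: 3

Standard divisor 54285/13 ≈ 4175.769; standard quotas: Oakdale 3.229, Rivermont 0.996, Pinehurst 3.269, Claybrook 2.918, Stonebridge 2.587.
Rounding down gives 3, 0, 3, 2, 2 = 10 seats, so the divisor must be adjusted.
With modified divisor 3500: modified quotas Oakdale 3.853, Rivermont 1.189, Pinehurst 3.900, Claybrook 3.481, Stonebridge 3.087.
Rounding down: Oakdale 3, Rivermont 1, Pinehurst 3, Claybrook 3, Stonebridge 3 (total 13).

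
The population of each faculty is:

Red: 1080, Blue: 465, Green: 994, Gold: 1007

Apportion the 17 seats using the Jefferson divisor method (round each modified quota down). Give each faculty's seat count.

Red 5, Blue 2, Green 5, Gold 5

Standard divisor 3546/17 ≈ 208.588; standard quotas: Red 5.178, Blue 2.229, Green 4.765, Gold 4.828.
Rounding down gives 5, 2, 4, 4 = 15 seats, so the divisor must be adjusted.
With modified divisor 190: modified quotas Red 5.684, Blue 2.447, Green 5.232, Gold 5.300.
Rounding down: Red 5, Blue 2, Green 5, Gold 5 (total 17).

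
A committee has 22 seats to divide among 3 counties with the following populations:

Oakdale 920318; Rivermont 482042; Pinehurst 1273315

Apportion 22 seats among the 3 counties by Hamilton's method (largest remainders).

Standard divisor: 2675675 ÷ 22 ≈ 121621.591.
Standard quotas: Oakdale 7.5671, Rivermont 3.9635, Pinehurst 10.4695.
Lower quotas: Oakdale 7, Rivermont 3, Pinehurst 10 (sum 20, leaving 2 seats).
Remainders in descending order: Rivermont 0.9635, Oakdale 0.5671, Pinehurst 0.4695.
The surplus seats go to Rivermont, Oakdale.

Oakdale=8, Rivermont=4, Pinehurst=10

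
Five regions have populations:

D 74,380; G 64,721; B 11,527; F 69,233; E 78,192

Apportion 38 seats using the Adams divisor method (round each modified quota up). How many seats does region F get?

9

Standard divisor 298053/38 ≈ 7843.5; standard quotas: D 9.483, G 8.252, B 1.470, F 8.827, E 9.969.
Rounding up gives 10, 9, 2, 9, 10 = 40 seats, so the divisor must be adjusted.
With modified divisor 8500: modified quotas D 8.751, G 7.614, B 1.356, F 8.145, E 9.199.
Rounding up: D 9, G 8, B 2, F 9, E 10 (total 38).
F receives 9.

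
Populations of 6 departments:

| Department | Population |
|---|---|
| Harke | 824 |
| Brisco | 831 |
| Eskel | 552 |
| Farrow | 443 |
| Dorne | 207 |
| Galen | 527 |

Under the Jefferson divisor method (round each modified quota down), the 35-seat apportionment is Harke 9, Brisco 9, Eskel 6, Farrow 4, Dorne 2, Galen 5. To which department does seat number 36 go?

Farrow

Priority for the next seat is population ÷ (current seats + 1).
Priorities: Harke 82.400, Brisco 83.100, Eskel 78.857, Farrow 88.600, Dorne 69.000, Galen 87.833.
Highest priority: Farrow.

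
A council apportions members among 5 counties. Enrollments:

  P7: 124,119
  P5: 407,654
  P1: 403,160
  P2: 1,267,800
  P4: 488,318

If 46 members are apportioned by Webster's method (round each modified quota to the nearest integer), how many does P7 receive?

2

Standard divisor 2691051/46 ≈ 58501.109; standard quotas: P7 2.122, P5 6.968, P1 6.891, P2 21.671, P4 8.347.
Rounding to the nearest integer gives P7 2, P5 7, P1 7, P2 22, P4 8 — total 46, matching the house size, so no adjustment is needed.
P7 receives 2.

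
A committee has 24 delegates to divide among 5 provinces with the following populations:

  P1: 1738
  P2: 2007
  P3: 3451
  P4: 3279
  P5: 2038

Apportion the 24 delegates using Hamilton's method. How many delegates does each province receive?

P1 3, P2 4, P3 7, P4 6, P5 4

Total 12513; standard divisor 12513/24 ≈ 521.375.
Standard quotas: P1 3.333, P2 3.849, P3 6.619, P4 6.289, P5 3.909.
Lower quotas: P1 3, P2 3, P3 6, P4 6, P5 3 (sum 21, leaving 3 seats).
Remainders in descending order: P5 0.909, P2 0.849, P3 0.619, P1 0.333, P4 0.289.
Largest remainders: P5, P2, P3 receive the extra seats.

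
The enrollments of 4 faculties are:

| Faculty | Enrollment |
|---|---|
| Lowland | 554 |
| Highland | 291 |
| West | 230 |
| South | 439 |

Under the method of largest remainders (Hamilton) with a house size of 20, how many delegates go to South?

Standard divisor: 1514 ÷ 20 ≈ 75.7.
Standard quotas: Lowland 7.318, Highland 3.844, West 3.038, South 5.799.
Lower quotas: Lowland 7, Highland 3, West 3, South 5 (sum 18, leaving 2 seats).
Remainders in descending order: Highland 0.844, South 0.799, Lowland 0.318, West 0.038.
Largest remainders: Highland, South receive the extra seats.
South receives 6.

6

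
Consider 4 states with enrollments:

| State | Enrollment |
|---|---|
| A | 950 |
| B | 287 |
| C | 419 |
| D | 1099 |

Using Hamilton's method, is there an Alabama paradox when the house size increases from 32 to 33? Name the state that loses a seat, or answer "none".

none

At 32 seats: A 11, B 3, C 5, D 13.
At 33 seats: A 11, B 4, C 5, D 13.
No state's allocation decreased.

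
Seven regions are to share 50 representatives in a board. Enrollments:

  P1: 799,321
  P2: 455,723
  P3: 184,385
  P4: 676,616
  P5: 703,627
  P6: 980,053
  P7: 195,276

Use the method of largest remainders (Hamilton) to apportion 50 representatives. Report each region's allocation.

Total 3995001; standard divisor 3995001/50 ≈ 79900.02.
Standard quotas: P1 10.0040, P2 5.7037, P3 2.3077, P4 8.4683, P5 8.8063, P6 12.2660, P7 2.4440.
Lower quotas: P1 10, P2 5, P3 2, P4 8, P5 8, P6 12, P7 2 (sum 47, leaving 3 seats).
Remainders in descending order: P5 0.8063, P2 0.7037, P4 0.4683, P7 0.4440, P3 0.3077, P6 0.2660, P1 0.0040.
Largest remainders: P5, P2, P4 receive the extra seats.

P1 10, P2 6, P3 2, P4 9, P5 9, P6 12, P7 2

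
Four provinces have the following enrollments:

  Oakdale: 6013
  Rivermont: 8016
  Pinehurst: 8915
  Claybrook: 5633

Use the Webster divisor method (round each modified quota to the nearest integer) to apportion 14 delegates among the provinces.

Oakdale: 3, Rivermont: 4, Pinehurst: 4, Claybrook: 3

Standard divisor 28577/14 ≈ 2041.214; standard quotas: Oakdale 2.946, Rivermont 3.927, Pinehurst 4.367, Claybrook 2.760.
Rounding to the nearest integer gives Oakdale 3, Rivermont 4, Pinehurst 4, Claybrook 3 — total 14, matching the house size, so no adjustment is needed.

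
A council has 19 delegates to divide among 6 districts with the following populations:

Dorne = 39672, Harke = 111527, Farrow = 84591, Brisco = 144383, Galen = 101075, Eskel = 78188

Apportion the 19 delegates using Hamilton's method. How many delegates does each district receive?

Dorne: 1, Harke: 4, Farrow: 3, Brisco: 5, Galen: 3, Eskel: 3

The standard divisor is 559436/19 = 29444.
Standard quotas: Dorne 1.3474, Harke 3.7878, Farrow 2.8729, Brisco 4.9036, Galen 3.4328, Eskel 2.6555.
Lower quotas: Dorne 1, Harke 3, Farrow 2, Brisco 4, Galen 3, Eskel 2 (sum 15, leaving 4 seats).
Remainders in descending order: Brisco 0.9036, Farrow 0.8729, Harke 0.7878, Eskel 0.6555, Galen 0.4328, Dorne 0.3474.
The surplus seats go to Brisco, Farrow, Harke, Eskel.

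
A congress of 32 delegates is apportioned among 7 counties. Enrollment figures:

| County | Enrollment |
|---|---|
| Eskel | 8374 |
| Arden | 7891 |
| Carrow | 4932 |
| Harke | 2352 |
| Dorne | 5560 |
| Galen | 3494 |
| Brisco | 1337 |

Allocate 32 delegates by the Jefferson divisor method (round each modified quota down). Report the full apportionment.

Eskel 8; Arden 8; Carrow 5; Harke 2; Dorne 5; Galen 3; Brisco 1

Standard divisor 33940/32 ≈ 1060.625; standard quotas: Eskel 7.895, Arden 7.440, Carrow 4.650, Harke 2.218, Dorne 5.242, Galen 3.294, Brisco 1.261.
Rounding down gives 7, 7, 4, 2, 5, 3, 1 = 29 seats, so the divisor must be adjusted.
With modified divisor 960: modified quotas Eskel 8.723, Arden 8.220, Carrow 5.138, Harke 2.450, Dorne 5.792, Galen 3.640, Brisco 1.393.
Rounding down: Eskel 8, Arden 8, Carrow 5, Harke 2, Dorne 5, Galen 3, Brisco 1 (total 32).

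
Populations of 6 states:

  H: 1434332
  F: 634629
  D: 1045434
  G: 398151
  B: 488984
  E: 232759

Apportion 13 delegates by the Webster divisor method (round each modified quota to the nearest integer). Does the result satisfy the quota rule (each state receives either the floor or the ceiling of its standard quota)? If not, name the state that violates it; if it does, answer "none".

none

Standard quotas: H 4.404, F 1.948, D 3.210, G 1.222, B 1.501, E 0.715.
Webster allocation: H 4, F 2, D 3, G 1, B 2, E 1.
Every allocation lies between the lower and upper quota.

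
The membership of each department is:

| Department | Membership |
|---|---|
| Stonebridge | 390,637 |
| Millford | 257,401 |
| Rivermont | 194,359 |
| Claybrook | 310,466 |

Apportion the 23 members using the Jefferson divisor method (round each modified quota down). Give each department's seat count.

Standard divisor 1152863/23 ≈ 50124.478; standard quotas: Stonebridge 7.793, Millford 5.135, Rivermont 3.878, Claybrook 6.194.
Rounding down gives 7, 5, 3, 6 = 21 seats, so the divisor must be adjusted.
With modified divisor 46500: modified quotas Stonebridge 8.401, Millford 5.536, Rivermont 4.180, Claybrook 6.677.
Rounding down: Stonebridge 8, Millford 5, Rivermont 4, Claybrook 6 (total 23).

Stonebridge 8, Millford 5, Rivermont 4, Claybrook 6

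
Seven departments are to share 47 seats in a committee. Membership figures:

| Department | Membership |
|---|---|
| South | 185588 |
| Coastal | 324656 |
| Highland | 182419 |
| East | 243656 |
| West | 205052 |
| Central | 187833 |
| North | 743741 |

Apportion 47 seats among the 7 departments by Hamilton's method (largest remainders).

South: 4, Coastal: 7, Highland: 4, East: 6, West: 5, Central: 4, North: 17

Standard divisor: 2072945 ÷ 47 ≈ 44105.213.
Standard quotas: South 4.2078, Coastal 7.3609, Highland 4.1360, East 5.5244, West 4.6492, Central 4.2587, North 16.8629.
Lower quotas: South 4, Coastal 7, Highland 4, East 5, West 4, Central 4, North 16 (sum 44, leaving 3 seats).
Remainders in descending order: North 0.8629, West 0.6492, East 0.5244, Coastal 0.3609, Central 0.2587, South 0.2078, Highland 0.1360.
Largest remainders: North, West, East receive the extra seats.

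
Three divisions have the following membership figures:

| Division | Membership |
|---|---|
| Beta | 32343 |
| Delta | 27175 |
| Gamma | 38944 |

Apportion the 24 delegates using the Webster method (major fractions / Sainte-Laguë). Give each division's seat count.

Beta 8; Delta 7; Gamma 9

Standard divisor 98462/24 ≈ 4102.583; standard quotas: Beta 7.884, Delta 6.624, Gamma 9.493.
Rounding to the nearest integer gives Beta 8, Delta 7, Gamma 9 — total 24, matching the house size, so no adjustment is needed.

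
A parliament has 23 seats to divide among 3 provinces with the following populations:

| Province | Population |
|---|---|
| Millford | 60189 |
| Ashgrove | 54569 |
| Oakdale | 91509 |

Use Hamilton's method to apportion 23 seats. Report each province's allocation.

The standard divisor is 206267/23 ≈ 8968.13.
Standard quotas: Millford 6.7114, Ashgrove 6.0848, Oakdale 10.2038.
Lower quotas: Millford 6, Ashgrove 6, Oakdale 10 (sum 22, leaving 1 seat).
Remainders in descending order: Millford 0.7114, Oakdale 0.2038, Ashgrove 0.0848.
Largest remainder: Millford receives the extra seat.

Millford 7, Ashgrove 6, Oakdale 10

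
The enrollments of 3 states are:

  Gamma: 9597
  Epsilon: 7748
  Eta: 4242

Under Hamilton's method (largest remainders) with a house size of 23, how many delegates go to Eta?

The standard divisor is 21587/23 ≈ 938.565.
Standard quotas: Gamma 10.2252, Epsilon 8.2552, Eta 4.5197.
Lower quotas: Gamma 10, Epsilon 8, Eta 4 (sum 22, leaving 1 seat).
Remainders in descending order: Eta 0.5197, Epsilon 0.2552, Gamma 0.2252.
The surplus seat goes to Eta.
Eta receives 5.

5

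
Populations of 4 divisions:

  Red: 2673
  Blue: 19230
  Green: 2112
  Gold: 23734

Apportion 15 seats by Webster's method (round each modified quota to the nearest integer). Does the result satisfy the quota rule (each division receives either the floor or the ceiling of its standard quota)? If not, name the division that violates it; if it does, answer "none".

Standard quotas: Red 0.840, Blue 6.041, Green 0.663, Gold 7.456.
Webster allocation: Red 1, Blue 6, Green 1, Gold 7.
Every allocation lies between the lower and upper quota.

none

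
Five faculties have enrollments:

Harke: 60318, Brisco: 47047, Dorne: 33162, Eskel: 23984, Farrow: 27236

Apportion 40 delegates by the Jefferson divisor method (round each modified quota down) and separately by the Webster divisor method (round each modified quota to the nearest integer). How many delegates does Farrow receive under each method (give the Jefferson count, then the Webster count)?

5 and 6

Jefferson: Harke 13, Brisco 10, Dorne 7, Eskel 5, Farrow 5.
Webster: Harke 12, Brisco 10, Dorne 7, Eskel 5, Farrow 6.
Farrow gets 5 under Jefferson and 6 under Webster.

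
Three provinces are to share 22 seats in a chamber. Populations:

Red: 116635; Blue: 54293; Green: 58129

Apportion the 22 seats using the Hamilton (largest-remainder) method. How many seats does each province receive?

Standard divisor: 229057 ÷ 22 ≈ 10411.682.
Standard quotas: Red 11.2023, Blue 5.2146, Green 5.5831.
Lower quotas: Red 11, Blue 5, Green 5 (sum 21, leaving 1 seat).
Remainders in descending order: Green 0.5831, Blue 0.2146, Red 0.2023.
Largest remainder: Green receives the extra seat.

Red 11; Blue 5; Green 6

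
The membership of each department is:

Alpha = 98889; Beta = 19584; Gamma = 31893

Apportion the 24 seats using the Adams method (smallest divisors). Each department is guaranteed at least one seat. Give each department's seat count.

Standard divisor 150366/24 ≈ 6265.25; standard quotas: Alpha 15.784, Beta 3.126, Gamma 5.090.
Rounding up gives 16, 4, 6 = 26 seats, so the divisor must be adjusted.
With modified divisor 6573.22: modified quotas Alpha 15.044, Beta 2.979, Gamma 4.852.
Rounding up: Alpha 16, Beta 3, Gamma 5 (total 24).

Alpha 16, Beta 3, Gamma 5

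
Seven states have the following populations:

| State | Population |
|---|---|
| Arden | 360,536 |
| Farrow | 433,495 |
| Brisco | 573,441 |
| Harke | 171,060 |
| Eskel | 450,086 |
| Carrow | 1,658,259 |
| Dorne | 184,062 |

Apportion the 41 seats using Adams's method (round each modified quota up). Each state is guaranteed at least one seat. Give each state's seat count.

Arden: 4, Farrow: 5, Brisco: 6, Harke: 2, Eskel: 5, Carrow: 17, Dorne: 2

Standard divisor 3830939/41 ≈ 93437.537; standard quotas: Arden 3.859, Farrow 4.639, Brisco 6.137, Harke 1.831, Eskel 4.817, Carrow 17.747, Dorne 1.970.
Rounding up gives 4, 5, 7, 2, 5, 18, 2 = 43 seats, so the divisor must be adjusted.
With modified divisor 100600: modified quotas Arden 3.584, Farrow 4.309, Brisco 5.700, Harke 1.700, Eskel 4.474, Carrow 16.484, Dorne 1.830.
Rounding up: Arden 4, Farrow 5, Brisco 6, Harke 2, Eskel 5, Carrow 17, Dorne 2 (total 41).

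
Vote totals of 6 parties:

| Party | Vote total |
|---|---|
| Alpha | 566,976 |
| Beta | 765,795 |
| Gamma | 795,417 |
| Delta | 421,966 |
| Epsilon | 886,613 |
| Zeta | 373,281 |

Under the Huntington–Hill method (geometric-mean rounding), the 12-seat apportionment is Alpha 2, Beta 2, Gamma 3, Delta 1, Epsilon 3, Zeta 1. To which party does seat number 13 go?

Priority for the next seat is population ÷ (√(s·(s+1))).
Priorities: Alpha 231466.983, Beta 312634.500, Gamma 229617.110, Delta 298375.020, Epsilon 255943.127, Zeta 263949.526.
Highest priority: Beta.

Beta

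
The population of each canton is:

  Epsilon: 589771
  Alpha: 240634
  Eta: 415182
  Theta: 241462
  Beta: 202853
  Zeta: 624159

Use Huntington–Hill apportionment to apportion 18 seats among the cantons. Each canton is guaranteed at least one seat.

Epsilon=4; Alpha=2; Eta=3; Theta=2; Beta=2; Zeta=5

With divisor 135721: modified quotas Epsilon 4.345, Alpha 1.773, Eta 3.059, Theta 1.779, Beta 1.495, Zeta 4.599.
Geometric-mean thresholds: Epsilon √(4·5)=4.472, Alpha √(1·2)=1.414, Eta √(3·4)=3.464, Theta √(1·2)=1.414, Beta √(1·2)=1.414, Zeta √(4·5)=4.472.
Each quota rounded against its threshold gives Epsilon 4, Alpha 2, Eta 3, Theta 2, Beta 2, Zeta 5 (total 18).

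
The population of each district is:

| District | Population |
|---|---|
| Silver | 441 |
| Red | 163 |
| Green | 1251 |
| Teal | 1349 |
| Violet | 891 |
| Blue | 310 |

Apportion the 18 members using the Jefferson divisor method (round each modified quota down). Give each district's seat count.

Standard divisor 4405/18 ≈ 244.722; standard quotas: Silver 1.802, Red 0.666, Green 5.112, Teal 5.512, Violet 3.641, Blue 1.267.
Rounding down gives 1, 0, 5, 5, 3, 1 = 15 seats, so the divisor must be adjusted.
With modified divisor 210: modified quotas Silver 2.100, Red 0.776, Green 5.957, Teal 6.424, Violet 4.243, Blue 1.476.
Rounding down: Silver 2, Red 0, Green 5, Teal 6, Violet 4, Blue 1 (total 18).

Silver=2, Red=0, Green=5, Teal=6, Violet=4, Blue=1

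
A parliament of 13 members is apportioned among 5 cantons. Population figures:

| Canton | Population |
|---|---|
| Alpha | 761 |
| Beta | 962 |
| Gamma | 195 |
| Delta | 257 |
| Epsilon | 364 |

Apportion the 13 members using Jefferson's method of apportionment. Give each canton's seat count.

Alpha 4; Beta 5; Gamma 1; Delta 1; Epsilon 2

Standard divisor 2539/13 ≈ 195.308; standard quotas: Alpha 3.896, Beta 4.926, Gamma 0.998, Delta 1.316, Epsilon 1.864.
Rounding down gives 3, 4, 0, 1, 1 = 9 seats, so the divisor must be adjusted.
With modified divisor 170: modified quotas Alpha 4.476, Beta 5.659, Gamma 1.147, Delta 1.512, Epsilon 2.141.
Rounding down: Alpha 4, Beta 5, Gamma 1, Delta 1, Epsilon 2 (total 13).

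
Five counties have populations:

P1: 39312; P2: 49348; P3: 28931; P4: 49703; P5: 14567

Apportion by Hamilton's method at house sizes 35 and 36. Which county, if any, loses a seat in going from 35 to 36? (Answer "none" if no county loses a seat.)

P3

At 35 seats: P1 8, P2 9, P3 6, P4 9, P5 3.
At 36 seats: P1 8, P2 10, P3 5, P4 10, P5 3.
P3 drops from 6 to 5.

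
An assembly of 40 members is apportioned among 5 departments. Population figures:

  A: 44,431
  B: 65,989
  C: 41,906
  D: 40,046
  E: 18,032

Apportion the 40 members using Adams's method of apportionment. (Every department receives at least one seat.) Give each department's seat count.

A 8, B 12, C 8, D 8, E 4

Standard divisor 210404/40 ≈ 5260.1; standard quotas: A 8.447, B 12.545, C 7.967, D 7.613, E 3.428.
Rounding up gives 9, 13, 8, 8, 4 = 42 seats, so the divisor must be adjusted.
With modified divisor 5600: modified quotas A 7.934, B 11.784, C 7.483, D 7.151, E 3.220.
Rounding up: A 8, B 12, C 8, D 8, E 4 (total 40).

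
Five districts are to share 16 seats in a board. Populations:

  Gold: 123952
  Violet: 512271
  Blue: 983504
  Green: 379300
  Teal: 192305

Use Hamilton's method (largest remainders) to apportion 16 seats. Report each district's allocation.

The standard divisor is 2191332/16 ≈ 136958.25.
Standard quotas: Gold 0.9050, Violet 3.7403, Blue 7.1810, Green 2.7695, Teal 1.4041.
Lower quotas: Gold 0, Violet 3, Blue 7, Green 2, Teal 1 (sum 13, leaving 3 seats).
Remainders in descending order: Gold 0.9050, Green 0.7695, Violet 0.7403, Teal 0.4041, Blue 0.1810.
Largest remainders: Gold, Green, Violet receive the extra seats.

Gold 1; Violet 4; Blue 7; Green 3; Teal 1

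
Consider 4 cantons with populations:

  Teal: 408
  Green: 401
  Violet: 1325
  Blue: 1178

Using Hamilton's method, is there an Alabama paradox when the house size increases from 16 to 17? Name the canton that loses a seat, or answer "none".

none

At 16 seats: Teal 2, Green 2, Violet 6, Blue 6.
At 17 seats: Teal 2, Green 2, Violet 7, Blue 6.
No canton's allocation decreased.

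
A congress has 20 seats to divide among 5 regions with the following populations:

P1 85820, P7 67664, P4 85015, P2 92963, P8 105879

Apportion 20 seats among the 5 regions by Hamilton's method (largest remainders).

The standard divisor is 437341/20 ≈ 21867.05.
Standard quotas: P1 3.9246, P7 3.0943, P4 3.8878, P2 4.2513, P8 4.8419.
Lower quotas: P1 3, P7 3, P4 3, P2 4, P8 4 (sum 17, leaving 3 seats).
Remainders in descending order: P1 0.9246, P4 0.8878, P8 0.8419, P2 0.2513, P7 0.0943.
Largest remainders: P1, P4, P8 receive the extra seats.

P1 4; P7 3; P4 4; P2 4; P8 5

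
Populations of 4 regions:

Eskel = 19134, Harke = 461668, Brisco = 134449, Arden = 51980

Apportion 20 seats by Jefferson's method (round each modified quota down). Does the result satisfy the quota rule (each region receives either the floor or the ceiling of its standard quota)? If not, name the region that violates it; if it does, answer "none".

Harke

Standard quotas: Eskel 0.574, Harke 13.838, Brisco 4.030, Arden 1.558.
Jefferson allocation: Eskel 0, Harke 15, Brisco 4, Arden 1.
Harke has quota 13.838 (lower 13, upper 14) but receives 15 — outside the quota interval.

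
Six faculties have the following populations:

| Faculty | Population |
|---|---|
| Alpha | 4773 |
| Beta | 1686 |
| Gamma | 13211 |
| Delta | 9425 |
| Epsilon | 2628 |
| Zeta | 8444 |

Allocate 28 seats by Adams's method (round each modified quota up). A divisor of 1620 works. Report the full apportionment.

Alpha=3, Beta=2, Gamma=9, Delta=6, Epsilon=2, Zeta=6

With modified divisor 1620: modified quotas Alpha 2.946, Beta 1.041, Gamma 8.155, Delta 5.818, Epsilon 1.622, Zeta 5.212.
Rounding up: Alpha 3, Beta 2, Gamma 9, Delta 6, Epsilon 2, Zeta 6 (total 28).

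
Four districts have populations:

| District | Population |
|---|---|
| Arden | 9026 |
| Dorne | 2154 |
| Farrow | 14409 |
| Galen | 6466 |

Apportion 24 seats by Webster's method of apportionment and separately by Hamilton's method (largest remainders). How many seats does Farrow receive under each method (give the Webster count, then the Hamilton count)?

Webster: Arden 7, Dorne 2, Farrow 10, Galen 5.
Hamilton: Arden 7, Dorne 1, Farrow 11, Galen 5.
Farrow gets 10 under Webster and 11 under Hamilton.

10 and 11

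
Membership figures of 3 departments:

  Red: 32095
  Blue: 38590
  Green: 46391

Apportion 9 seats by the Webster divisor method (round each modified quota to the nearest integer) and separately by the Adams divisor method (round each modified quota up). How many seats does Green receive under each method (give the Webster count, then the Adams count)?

Webster: Red 2, Blue 3, Green 4.
Adams: Red 3, Blue 3, Green 3.
Green gets 4 under Webster and 3 under Adams.

4 and 3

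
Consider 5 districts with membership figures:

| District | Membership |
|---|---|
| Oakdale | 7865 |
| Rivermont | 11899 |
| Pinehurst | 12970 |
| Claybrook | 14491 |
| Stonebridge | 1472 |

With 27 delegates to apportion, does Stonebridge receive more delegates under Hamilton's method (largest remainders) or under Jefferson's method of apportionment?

Hamilton: Oakdale 4, Rivermont 7, Pinehurst 7, Claybrook 8, Stonebridge 1.
Jefferson: Oakdale 4, Rivermont 7, Pinehurst 8, Claybrook 8, Stonebridge 0.
Stonebridge gets 1 under Hamilton and 0 under Jefferson.

Hamilton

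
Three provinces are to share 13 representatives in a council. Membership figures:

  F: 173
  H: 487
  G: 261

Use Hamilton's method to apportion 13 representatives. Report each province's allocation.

Total 921; standard divisor 921/13 ≈ 70.846.
Standard quotas: F 2.442, H 6.874, G 3.684.
Lower quotas: F 2, H 6, G 3 (sum 11, leaving 2 seats).
Remainders in descending order: H 0.874, G 0.684, F 0.442.
Largest remainders: H, G receive the extra seats.

F 2, H 7, G 4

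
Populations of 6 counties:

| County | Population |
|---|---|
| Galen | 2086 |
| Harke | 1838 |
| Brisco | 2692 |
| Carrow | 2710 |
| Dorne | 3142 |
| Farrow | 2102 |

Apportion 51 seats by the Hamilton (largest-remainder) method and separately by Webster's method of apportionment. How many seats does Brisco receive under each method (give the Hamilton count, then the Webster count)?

9 and 10

Hamilton: Galen 7, Harke 7, Brisco 9, Carrow 10, Dorne 11, Farrow 7.
Webster: Galen 7, Harke 6, Brisco 10, Carrow 10, Dorne 11, Farrow 7.
Brisco gets 9 under Hamilton and 10 under Webster.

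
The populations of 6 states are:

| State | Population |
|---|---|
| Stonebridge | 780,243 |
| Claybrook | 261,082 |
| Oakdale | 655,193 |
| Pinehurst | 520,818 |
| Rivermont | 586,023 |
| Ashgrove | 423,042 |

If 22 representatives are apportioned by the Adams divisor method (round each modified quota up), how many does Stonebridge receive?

5

Standard divisor 3226401/22 ≈ 146654.591; standard quotas: Stonebridge 5.320, Claybrook 1.780, Oakdale 4.468, Pinehurst 3.551, Rivermont 3.996, Ashgrove 2.885.
Rounding up gives 6, 2, 5, 4, 4, 3 = 24 seats, so the divisor must be adjusted.
With modified divisor 168700: modified quotas Stonebridge 4.625, Claybrook 1.548, Oakdale 3.884, Pinehurst 3.087, Rivermont 3.474, Ashgrove 2.508.
Rounding up: Stonebridge 5, Claybrook 2, Oakdale 4, Pinehurst 4, Rivermont 4, Ashgrove 3 (total 22).
Stonebridge receives 5.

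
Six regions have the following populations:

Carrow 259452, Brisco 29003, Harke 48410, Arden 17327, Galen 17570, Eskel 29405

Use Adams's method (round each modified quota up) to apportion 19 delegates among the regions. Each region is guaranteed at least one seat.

Carrow: 11; Brisco: 2; Harke: 2; Arden: 1; Galen: 1; Eskel: 2

Standard divisor 401167/19 ≈ 21114.053; standard quotas: Carrow 12.288, Brisco 1.374, Harke 2.293, Arden 0.821, Galen 0.832, Eskel 1.393.
Rounding up gives 13, 2, 3, 1, 1, 2 = 22 seats, so the divisor must be adjusted.
With modified divisor 25100: modified quotas Carrow 10.337, Brisco 1.155, Harke 1.929, Arden 0.690, Galen 0.700, Eskel 1.172.
Rounding up: Carrow 11, Brisco 2, Harke 2, Arden 1, Galen 1, Eskel 2 (total 19).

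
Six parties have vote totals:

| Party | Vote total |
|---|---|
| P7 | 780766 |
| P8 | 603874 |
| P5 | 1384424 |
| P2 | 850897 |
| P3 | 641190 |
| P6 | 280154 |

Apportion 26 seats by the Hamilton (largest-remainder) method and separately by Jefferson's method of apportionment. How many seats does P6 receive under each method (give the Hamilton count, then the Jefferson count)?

2 and 1

Hamilton: P7 4, P8 3, P5 8, P2 5, P3 4, P6 2.
Jefferson: P7 5, P8 3, P5 8, P2 5, P3 4, P6 1.
P6 gets 2 under Hamilton and 1 under Jefferson.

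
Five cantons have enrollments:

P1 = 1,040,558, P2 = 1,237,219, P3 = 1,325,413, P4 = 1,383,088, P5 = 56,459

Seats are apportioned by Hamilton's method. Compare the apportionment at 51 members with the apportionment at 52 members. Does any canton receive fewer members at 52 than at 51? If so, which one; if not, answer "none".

At 51 seats: P1 11, P2 12, P3 13, P4 14, P5 1.
At 52 seats: P1 11, P2 13, P3 14, P4 14, P5 0.
P5 drops from 1 to 0.

P5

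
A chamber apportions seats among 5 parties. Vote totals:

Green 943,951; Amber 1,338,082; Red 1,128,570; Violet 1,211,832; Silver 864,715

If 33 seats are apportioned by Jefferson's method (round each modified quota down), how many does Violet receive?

7

Standard divisor 5487150/33 ≈ 166277.273; standard quotas: Green 5.677, Amber 8.047, Red 6.787, Violet 7.288, Silver 5.200.
Rounding down gives 5, 8, 6, 7, 5 = 31 seats, so the divisor must be adjusted.
With modified divisor 154400: modified quotas Green 6.114, Amber 8.666, Red 7.309, Violet 7.849, Silver 5.600.
Rounding down: Green 6, Amber 8, Red 7, Violet 7, Silver 5 (total 33).
Violet receives 7.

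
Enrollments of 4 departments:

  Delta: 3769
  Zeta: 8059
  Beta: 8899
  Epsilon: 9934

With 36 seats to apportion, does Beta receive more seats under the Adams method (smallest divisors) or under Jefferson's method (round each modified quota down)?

Jefferson

Adams: Delta 5, Zeta 9, Beta 10, Epsilon 12.
Jefferson: Delta 4, Zeta 9, Beta 11, Epsilon 12.
Beta gets 10 under Adams and 11 under Jefferson.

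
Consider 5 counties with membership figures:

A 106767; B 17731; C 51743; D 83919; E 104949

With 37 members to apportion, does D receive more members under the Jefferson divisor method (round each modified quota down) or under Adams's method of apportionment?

Jefferson

Jefferson: A 11, B 1, C 5, D 9, E 11.
Adams: A 11, B 2, C 5, D 8, E 11.
D gets 9 under Jefferson and 8 under Adams.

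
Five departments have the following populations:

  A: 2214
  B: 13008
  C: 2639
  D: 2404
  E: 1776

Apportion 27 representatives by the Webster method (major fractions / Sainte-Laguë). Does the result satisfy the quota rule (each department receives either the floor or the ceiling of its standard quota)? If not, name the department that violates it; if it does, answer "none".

Standard quotas: A 2.712, B 15.935, C 3.233, D 2.945, E 2.176.
Webster allocation: A 3, B 16, C 3, D 3, E 2.
Every allocation lies between the lower and upper quota.

none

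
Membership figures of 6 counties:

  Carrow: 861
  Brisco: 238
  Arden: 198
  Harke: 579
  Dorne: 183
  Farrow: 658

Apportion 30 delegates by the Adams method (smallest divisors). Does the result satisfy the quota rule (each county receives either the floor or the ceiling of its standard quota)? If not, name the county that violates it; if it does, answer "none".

Standard quotas: Carrow 9.507, Brisco 2.628, Arden 2.186, Harke 6.393, Dorne 2.021, Farrow 7.265.
Adams allocation: Carrow 9, Brisco 3, Arden 3, Harke 6, Dorne 2, Farrow 7.
Every allocation lies between the lower and upper quota.

none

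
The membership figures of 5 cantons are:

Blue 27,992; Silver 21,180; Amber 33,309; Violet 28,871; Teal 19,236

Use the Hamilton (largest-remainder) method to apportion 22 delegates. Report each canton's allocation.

Blue: 5, Silver: 3, Amber: 6, Violet: 5, Teal: 3

Standard divisor: 130588 ÷ 22 ≈ 5935.818.
Standard quotas: Blue 4.7158, Silver 3.5682, Amber 5.6115, Violet 4.8639, Teal 3.2407.
Lower quotas: Blue 4, Silver 3, Amber 5, Violet 4, Teal 3 (sum 19, leaving 3 seats).
Remainders in descending order: Violet 0.8639, Blue 0.7158, Amber 0.6115, Silver 0.5682, Teal 0.2407.
Largest remainders: Violet, Blue, Amber receive the extra seats.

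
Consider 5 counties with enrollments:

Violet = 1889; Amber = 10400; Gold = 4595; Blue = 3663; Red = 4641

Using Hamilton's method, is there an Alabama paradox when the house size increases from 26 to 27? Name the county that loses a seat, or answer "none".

At 26 seats: Violet 2, Amber 10, Gold 5, Blue 4, Red 5.
At 27 seats: Violet 2, Amber 11, Gold 5, Blue 4, Red 5.
No county's allocation decreased.

none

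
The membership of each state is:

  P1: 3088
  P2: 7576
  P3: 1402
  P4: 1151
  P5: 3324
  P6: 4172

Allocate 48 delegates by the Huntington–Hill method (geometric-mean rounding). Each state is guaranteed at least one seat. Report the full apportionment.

P1 7; P2 17; P3 3; P4 3; P5 8; P6 10

With divisor 436: modified quotas P1 7.083, P2 17.376, P3 3.216, P4 2.640, P5 7.624, P6 9.569.
Geometric-mean thresholds: P1 √(7·8)=7.483, P2 √(17·18)=17.493, P3 √(3·4)=3.464, P4 √(2·3)=2.449, P5 √(7·8)=7.483, P6 √(9·10)=9.487.
Each quota rounded against its threshold gives P1 7, P2 17, P3 3, P4 3, P5 8, P6 10 (total 48).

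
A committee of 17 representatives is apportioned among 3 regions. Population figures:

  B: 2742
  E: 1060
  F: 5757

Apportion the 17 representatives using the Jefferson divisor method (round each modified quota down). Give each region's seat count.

Standard divisor 9559/17 ≈ 562.294; standard quotas: B 4.876, E 1.885, F 10.238.
Rounding down gives 4, 1, 10 = 15 seats, so the divisor must be adjusted.
With modified divisor 524.69: modified quotas B 5.226, E 2.020, F 10.972.
Rounding down: B 5, E 2, F 10 (total 17).

B 5, E 2, F 10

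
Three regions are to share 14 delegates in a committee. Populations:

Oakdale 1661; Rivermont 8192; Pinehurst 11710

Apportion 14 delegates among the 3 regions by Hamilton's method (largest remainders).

Oakdale: 1; Rivermont: 5; Pinehurst: 8

Standard divisor: 21563 ÷ 14 ≈ 1540.214.
Standard quotas: Oakdale 1.0784, Rivermont 5.3187, Pinehurst 7.6028.
Lower quotas: Oakdale 1, Rivermont 5, Pinehurst 7 (sum 13, leaving 1 seat).
Remainders in descending order: Pinehurst 0.6028, Rivermont 0.3187, Oakdale 0.0784.
Largest remainder: Pinehurst receives the extra seat.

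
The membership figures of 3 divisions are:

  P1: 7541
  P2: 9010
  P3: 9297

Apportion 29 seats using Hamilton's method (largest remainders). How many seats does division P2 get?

Total 25848; standard divisor 25848/29 ≈ 891.31.
Standard quotas: P1 8.4606, P2 10.1087, P3 10.4307.
Lower quotas: P1 8, P2 10, P3 10 (sum 28, leaving 1 seat).
Remainders in descending order: P1 0.4606, P3 0.4307, P2 0.1087.
Largest remainder: P1 receives the extra seat.
P2 receives 10.

10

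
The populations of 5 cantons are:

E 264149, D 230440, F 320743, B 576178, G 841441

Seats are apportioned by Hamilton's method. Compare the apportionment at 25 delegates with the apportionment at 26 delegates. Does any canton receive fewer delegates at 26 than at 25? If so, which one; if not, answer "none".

At 25 seats: E 3, D 3, F 4, B 6, G 9.
At 26 seats: E 3, D 2, F 4, B 7, G 10.
D drops from 3 to 2.

D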